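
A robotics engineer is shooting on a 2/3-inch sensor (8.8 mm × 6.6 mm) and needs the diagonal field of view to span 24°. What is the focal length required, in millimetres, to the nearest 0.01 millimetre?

25.88 mm

Sensor diagonal = √(8.8² + 6.6²) = √121.0000 ≈ 11.0000 mm.
From α = 2·arctan(d/2f) we get f = d / (2·tan(α/2)).
With d = 11.0000 mm and α/2 = 12°, tan(α/2) ≈ 0.21256, so f ≈ 11.0000 / 0.42511 ≈ 25.8755 mm.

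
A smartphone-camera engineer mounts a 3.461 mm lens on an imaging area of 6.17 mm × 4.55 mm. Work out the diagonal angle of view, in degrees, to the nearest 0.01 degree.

Sensor diagonal = √(6.17² + 4.55²) = √58.7714 ≈ 7.6663 mm.
Angle of view α = 2·arctan(d/2f) with d = 7.6663 mm and f = 3.461 mm.
d/2f = 1.10752; arctan(1.10752) ≈ 47.9205°, so α ≈ 95.8411°.

95.84°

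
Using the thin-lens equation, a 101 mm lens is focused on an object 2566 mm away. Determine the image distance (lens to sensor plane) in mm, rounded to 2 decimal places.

1/dᵢ = 1/f − 1/dₒ = 1/101 − 1/2566 = 0.0095113 mm⁻¹.
dᵢ = 1/0.0095113 ≈ 105.1383 mm.

105.14 mm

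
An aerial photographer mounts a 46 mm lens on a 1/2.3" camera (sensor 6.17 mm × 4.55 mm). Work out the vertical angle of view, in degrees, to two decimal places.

Angle of view α = 2·arctan(h/2f) with h = 4.55 mm and f = 46 mm.
h/2f = 0.04946; arctan(0.04946) ≈ 2.8313°, so α ≈ 5.6627°.

5.66°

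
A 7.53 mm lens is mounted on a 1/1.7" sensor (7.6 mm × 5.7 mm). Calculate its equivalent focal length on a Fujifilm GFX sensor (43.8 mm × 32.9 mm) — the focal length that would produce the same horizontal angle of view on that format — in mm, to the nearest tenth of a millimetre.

43.4 mm

Equal angle of view means equal width/f ratio, so f₂ = f₁ · (width₂/width₁) = 7.53 × 43.8/7.6.
f₂ = 7.53 × 5.76316 ≈ 43.397 mm.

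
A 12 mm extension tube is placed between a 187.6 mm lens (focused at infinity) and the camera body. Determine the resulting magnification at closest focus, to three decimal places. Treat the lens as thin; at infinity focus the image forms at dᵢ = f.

The tube moves the image plane from f to f + e, so dᵢ = 187.6 + 12 = 199.6 mm. Focus is achieved when 1/f = 1/dₒ + 1/dᵢ, giving dₒ = 1/(1/f − 1/(f+e)).
Magnification m = dᵢ/dₒ = (f+e)·(1/f − 1/(f+e)) = e/f = 12/187.6 ≈ 0.0640.

0.064×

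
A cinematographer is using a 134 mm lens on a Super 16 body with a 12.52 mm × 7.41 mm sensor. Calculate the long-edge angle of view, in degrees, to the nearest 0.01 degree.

5.35°

Angle of view α = 2·arctan(w/2f) with w = 12.52 mm and f = 134 mm.
w/2f = 0.04672; arctan(0.04672) ≈ 2.6747°, so α ≈ 5.3494°.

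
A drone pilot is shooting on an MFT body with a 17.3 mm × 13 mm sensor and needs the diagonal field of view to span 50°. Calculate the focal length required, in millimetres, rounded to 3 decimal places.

23.204 mm

Sensor diagonal = √(17.3² + 13²) = √468.2900 ≈ 21.6400 mm.
From α = 2·arctan(d/2f) we get f = d / (2·tan(α/2)).
With d = 21.6400 mm and α/2 = 25°, tan(α/2) ≈ 0.46631, so f ≈ 21.6400 / 0.93262 ≈ 23.2036 mm.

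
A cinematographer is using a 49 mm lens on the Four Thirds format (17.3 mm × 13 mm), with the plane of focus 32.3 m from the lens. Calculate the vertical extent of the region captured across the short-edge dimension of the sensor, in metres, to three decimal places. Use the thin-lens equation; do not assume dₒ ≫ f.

8.556 m

dₒ: 32.3 m = 32300 mm.
Similar triangles through the lens centre give W/dₒ = h/dᵢ; with 1/f = 1/dₒ + 1/dᵢ this gives W = h·(dₒ − f)/f.
W = 13 mm × (32300 − 49) / 49 = 13 × 658.1837 ≈ 8556.388 mm = 8.55639 m.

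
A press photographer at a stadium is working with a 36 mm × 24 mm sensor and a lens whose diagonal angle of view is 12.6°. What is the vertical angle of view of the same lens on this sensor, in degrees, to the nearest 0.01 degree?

7.01°

Sensor diagonal = √(36² + 24²) = √1872.0000 ≈ 43.2666 mm.
From the diagonal AOV: f = 43.2666 / (2·tan(6.3°)) = 43.2666 / 0.22080 ≈ 195.9520 mm.
Vertical AOV = 2·arctan(24 / (2 × 195.9520)) = 2·arctan(0.06124) ≈ 7.0088°.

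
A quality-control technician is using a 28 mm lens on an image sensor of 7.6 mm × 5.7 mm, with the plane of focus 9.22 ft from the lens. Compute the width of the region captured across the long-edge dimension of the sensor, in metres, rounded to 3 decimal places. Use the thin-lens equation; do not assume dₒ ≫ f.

0.755 m

dₒ: 9.22 ft × 304.8 mm/ft = 2810.26 mm.
Similar triangles through the lens centre give W/dₒ = w/dᵢ; with 1/f = 1/dₒ + 1/dᵢ this gives W = w·(dₒ − f)/f.
W = 7.6 mm × (2810.26 − 28) / 28 = 7.6 × 99.3663 ≈ 755.184 mm = 0.755184 m.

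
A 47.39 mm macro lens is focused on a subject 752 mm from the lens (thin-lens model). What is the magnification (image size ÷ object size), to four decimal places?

Thin lens: 1/f = 1/dₒ + 1/dᵢ → 1/dᵢ = 1/47.39 − 1/752 = 0.0197717 mm⁻¹, so dᵢ ≈ 50.5773 mm.
Magnification m = dᵢ/dₒ = 50.5773/752 ≈ 0.06726.

0.0673×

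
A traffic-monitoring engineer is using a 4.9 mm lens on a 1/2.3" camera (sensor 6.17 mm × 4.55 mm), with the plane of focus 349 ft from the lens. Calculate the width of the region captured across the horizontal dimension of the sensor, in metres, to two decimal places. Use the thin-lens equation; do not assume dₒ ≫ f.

dₒ: 349 ft × 304.8 mm/ft = 106375.20 mm.
Similar triangles through the lens centre give W/dₒ = w/dᵢ; with 1/f = 1/dₒ + 1/dᵢ this gives W = w·(dₒ − f)/f.
W = 6.17 mm × (106375 − 4.9) / 4.9 = 6.17 × 21708.2238 ≈ 133939.741 mm = 133.94 m.

133.94 m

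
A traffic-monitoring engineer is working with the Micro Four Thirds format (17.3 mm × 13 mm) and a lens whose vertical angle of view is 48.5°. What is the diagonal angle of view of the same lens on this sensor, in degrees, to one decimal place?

From the vertical AOV: f = 13 / (2·tan(24.25°)) = 13 / 0.90093 ≈ 14.4295 mm.
Sensor diagonal = √(17.3² + 13²) = √468.2900 ≈ 21.6400 mm.
Diagonal AOV = 2·arctan(21.6400 / (2 × 14.4295)) = 2·arctan(0.74985) ≈ 73.7292°.

73.7°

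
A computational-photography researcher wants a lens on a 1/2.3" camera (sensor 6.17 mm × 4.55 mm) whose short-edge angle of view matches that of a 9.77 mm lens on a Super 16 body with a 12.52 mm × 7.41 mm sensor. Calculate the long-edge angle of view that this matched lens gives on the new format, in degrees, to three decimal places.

Equal short-edge AOV ⇒ f₂ = f₁ · 4.55/7.41 = 9.77 × 0.61404 ≈ 5.9991 mm.
Long-edge AOV on the new format = 2·arctan(6.17 / (2 × 5.9991)) = 2·arctan(0.51424) ≈ 54.4282°.

54.428°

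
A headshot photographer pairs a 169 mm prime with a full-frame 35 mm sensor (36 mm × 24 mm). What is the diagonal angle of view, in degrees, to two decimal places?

Sensor diagonal = √(36² + 24²) = √1872.0000 ≈ 43.2666 mm.
Angle of view α = 2·arctan(d/2f) with d = 43.2666 mm and f = 169 mm.
d/2f = 0.12801; arctan(0.12801) ≈ 7.2946°, so α ≈ 14.5893°.

14.59°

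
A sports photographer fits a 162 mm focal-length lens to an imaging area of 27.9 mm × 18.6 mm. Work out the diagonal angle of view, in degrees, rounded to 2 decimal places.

Sensor diagonal = √(27.9² + 18.6²) = √1124.3700 ≈ 33.5316 mm.
Angle of view α = 2·arctan(d/2f) with d = 33.5316 mm and f = 162 mm.
d/2f = 0.10349; arctan(0.10349) ≈ 5.9087°, so α ≈ 11.8173°.

11.82°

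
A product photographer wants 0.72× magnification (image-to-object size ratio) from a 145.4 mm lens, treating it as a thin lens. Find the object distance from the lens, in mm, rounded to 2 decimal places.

347.34 mm

With m = dᵢ/dₒ and 1/f = 1/dₒ + 1/dᵢ, substituting dᵢ = m·dₒ gives 1/f = (1 + 1/m)/dₒ, hence dₒ = f·(1 + 1/m).
dₒ = 145.4 × (1 + 1/0.72) = 145.4 × 2.38889 ≈ 347.344 mm.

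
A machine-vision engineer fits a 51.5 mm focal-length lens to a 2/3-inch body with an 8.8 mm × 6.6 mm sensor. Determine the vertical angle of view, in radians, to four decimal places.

0.1280 rad

Angle of view α = 2·arctan(h/2f) with h = 6.6 mm and f = 51.5 mm.
h/2f = 0.06408; arctan(0.06408) ≈ 0.0640 rad, so α ≈ 0.1280 rad.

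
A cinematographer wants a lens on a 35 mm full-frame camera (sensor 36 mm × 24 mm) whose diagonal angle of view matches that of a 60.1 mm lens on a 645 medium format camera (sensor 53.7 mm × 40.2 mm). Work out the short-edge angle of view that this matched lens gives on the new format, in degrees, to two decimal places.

34.40°

Sensor diagonal = √(53.7² + 40.2²) = √4499.7300 ≈ 67.0800 mm.
Sensor diagonal = √(36² + 24²) = √1872.0000 ≈ 43.2666 mm.
Equal diagonal AOV ⇒ f₂ = f₁ · 43.2666/67.0800 = 60.1 × 0.64500 ≈ 38.7645 mm.
Short-edge AOV on the new format = 2·arctan(24 / (2 × 38.7645)) = 2·arctan(0.30956) ≈ 34.4010°.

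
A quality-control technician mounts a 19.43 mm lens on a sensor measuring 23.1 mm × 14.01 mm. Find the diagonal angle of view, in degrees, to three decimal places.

Sensor diagonal = √(23.1² + 14.01²) = √729.8901 ≈ 27.0165 mm.
Angle of view α = 2·arctan(d/2f) with d = 27.0165 mm and f = 19.43 mm.
d/2f = 0.69523; arctan(0.69523) ≈ 34.8080°, so α ≈ 69.6161°.

69.616°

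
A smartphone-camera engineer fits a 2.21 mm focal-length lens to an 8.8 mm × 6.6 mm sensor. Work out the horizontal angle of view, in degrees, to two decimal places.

Angle of view α = 2·arctan(w/2f) with w = 8.8 mm and f = 2.21 mm.
w/2f = 1.99095; arctan(1.99095) ≈ 63.3309°, so α ≈ 126.6617°.

126.66°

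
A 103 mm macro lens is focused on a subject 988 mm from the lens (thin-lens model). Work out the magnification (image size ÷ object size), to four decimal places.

Thin lens: 1/f = 1/dₒ + 1/dᵢ → 1/dᵢ = 1/103 − 1/988 = 0.0086966 mm⁻¹, so dᵢ ≈ 114.9876 mm.
Magnification m = dᵢ/dₒ = 114.9876/988 ≈ 0.11638.

0.1164×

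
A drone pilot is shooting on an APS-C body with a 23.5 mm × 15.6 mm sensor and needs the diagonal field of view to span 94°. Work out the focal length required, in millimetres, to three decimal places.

13.152 mm

Sensor diagonal = √(23.5² + 15.6²) = √795.6100 ≈ 28.2066 mm.
From α = 2·arctan(d/2f) we get f = d / (2·tan(α/2)).
With d = 28.2066 mm and α/2 = 47°, tan(α/2) ≈ 1.07237, so f ≈ 28.2066 / 2.14474 ≈ 13.1515 mm.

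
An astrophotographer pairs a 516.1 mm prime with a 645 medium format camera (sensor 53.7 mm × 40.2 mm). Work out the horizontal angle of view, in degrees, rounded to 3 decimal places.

Angle of view α = 2·arctan(w/2f) with w = 53.7 mm and f = 516.1 mm.
w/2f = 0.05202; arctan(0.05202) ≈ 2.9781°, so α ≈ 5.9562°.

5.956°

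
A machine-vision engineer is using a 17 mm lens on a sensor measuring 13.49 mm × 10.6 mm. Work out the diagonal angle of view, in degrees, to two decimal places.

53.55°

Sensor diagonal = √(13.49² + 10.6²) = √294.3401 ≈ 17.1563 mm.
Angle of view α = 2·arctan(d/2f) with d = 17.1563 mm and f = 17 mm.
d/2f = 0.50460; arctan(0.50460) ≈ 26.7754°, so α ≈ 53.5509°.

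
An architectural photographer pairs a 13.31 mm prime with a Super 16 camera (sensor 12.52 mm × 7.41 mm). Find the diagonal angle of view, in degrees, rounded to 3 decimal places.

Sensor diagonal = √(12.52² + 7.41²) = √211.6585 ≈ 14.5485 mm.
Angle of view α = 2·arctan(d/2f) with d = 14.5485 mm and f = 13.31 mm.
d/2f = 0.54652; arctan(0.54652) ≈ 28.6577°, so α ≈ 57.3154°.

57.315°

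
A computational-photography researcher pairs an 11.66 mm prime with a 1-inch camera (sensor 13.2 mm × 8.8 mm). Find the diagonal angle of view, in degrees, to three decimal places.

68.454°

Sensor diagonal = √(13.2² + 8.8²) = √251.6800 ≈ 15.8644 mm.
Angle of view α = 2·arctan(d/2f) with d = 15.8644 mm and f = 11.66 mm.
d/2f = 0.68029; arctan(0.68029) ≈ 34.2272°, so α ≈ 68.4543°.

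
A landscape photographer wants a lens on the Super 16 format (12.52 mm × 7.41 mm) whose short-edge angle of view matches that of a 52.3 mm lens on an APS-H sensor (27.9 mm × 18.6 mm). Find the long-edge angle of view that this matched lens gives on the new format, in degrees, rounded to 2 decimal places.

Equal short-edge AOV ⇒ f₂ = f₁ · 7.41/18.6 = 52.3 × 0.39839 ≈ 20.8356 mm.
Long-edge AOV on the new format = 2·arctan(12.52 / (2 × 20.8356)) = 2·arctan(0.30045) ≈ 33.4454°.

33.45°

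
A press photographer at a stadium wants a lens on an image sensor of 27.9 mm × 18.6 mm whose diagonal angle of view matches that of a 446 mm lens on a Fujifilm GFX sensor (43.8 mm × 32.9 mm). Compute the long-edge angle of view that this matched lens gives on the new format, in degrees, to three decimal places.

5.850°

Sensor diagonal = √(43.8² + 32.9²) = √3000.8500 ≈ 54.7800 mm.
Sensor diagonal = √(27.9² + 18.6²) = √1124.3700 ≈ 33.5316 mm.
Equal diagonal AOV ⇒ f₂ = f₁ · 33.5316/54.7800 = 446 × 0.61211 ≈ 273.0029 mm.
Long-edge AOV on the new format = 2·arctan(27.9 / (2 × 273.0029)) = 2·arctan(0.05110) ≈ 5.8504°.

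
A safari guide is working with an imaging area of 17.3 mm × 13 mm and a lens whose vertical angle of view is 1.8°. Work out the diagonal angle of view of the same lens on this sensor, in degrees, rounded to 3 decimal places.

From the vertical AOV: f = 13 / (2·tan(0.9°)) = 13 / 0.03142 ≈ 413.7688 mm.
Sensor diagonal = √(17.3² + 13²) = √468.2900 ≈ 21.6400 mm.
Diagonal AOV = 2·arctan(21.6400 / (2 × 413.7688)) = 2·arctan(0.02615) ≈ 2.9959°.

2.996°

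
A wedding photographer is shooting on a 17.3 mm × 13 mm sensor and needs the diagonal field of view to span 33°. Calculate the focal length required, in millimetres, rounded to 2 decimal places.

Sensor diagonal = √(17.3² + 13²) = √468.2900 ≈ 21.6400 mm.
From α = 2·arctan(d/2f) we get f = d / (2·tan(α/2)).
With d = 21.6400 mm and α/2 = 16.5°, tan(α/2) ≈ 0.29621, so f ≈ 21.6400 / 0.59243 ≈ 36.5277 mm.

36.53 mm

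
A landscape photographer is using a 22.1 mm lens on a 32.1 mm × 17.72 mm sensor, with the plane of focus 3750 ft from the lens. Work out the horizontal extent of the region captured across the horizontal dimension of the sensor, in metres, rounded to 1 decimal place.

1660.2 m

dₒ: 3750 ft × 304.8 mm/ft = 1142999.96 mm.
Similar triangles through the lens centre give W/dₒ = w/dᵢ; with 1/f = 1/dₒ + 1/dᵢ this gives W = w·(dₒ − f)/f.
W = 32.1 mm × (1.143e+06 − 22.1) / 22.1 = 32.1 × 51718.4554 ≈ 1660162.417 mm = 1660.16 m.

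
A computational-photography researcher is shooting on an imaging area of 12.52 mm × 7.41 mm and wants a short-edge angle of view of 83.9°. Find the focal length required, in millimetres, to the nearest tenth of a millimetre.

From α = 2·arctan(h/2f) we get f = h / (2·tan(α/2)).
With h = 7.41 mm and α/2 = 41.95°, tan(α/2) ≈ 0.89883, so f ≈ 7.41 / 1.79765 ≈ 4.1220 mm.

4.1 mm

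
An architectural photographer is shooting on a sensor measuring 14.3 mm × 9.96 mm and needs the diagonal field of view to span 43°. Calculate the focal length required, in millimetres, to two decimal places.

Sensor diagonal = √(14.3² + 9.96²) = √303.6916 ≈ 17.4267 mm.
From α = 2·arctan(d/2f) we get f = d / (2·tan(α/2)).
With d = 17.4267 mm and α/2 = 21.5°, tan(α/2) ≈ 0.39391, so f ≈ 17.4267 / 0.78782 ≈ 22.1202 mm.

22.12 mm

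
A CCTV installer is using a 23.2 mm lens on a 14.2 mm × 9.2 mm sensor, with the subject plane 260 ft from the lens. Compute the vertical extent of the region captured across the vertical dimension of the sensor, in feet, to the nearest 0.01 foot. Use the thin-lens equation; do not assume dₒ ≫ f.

dₒ: 260 ft × 304.8 mm/ft = 79248.00 mm.
Similar triangles through the lens centre give W/dₒ = h/dᵢ; with 1/f = 1/dₒ + 1/dᵢ this gives W = h·(dₒ − f)/f.
W = 9.2 mm × (79248 − 23.2) / 23.2 = 9.2 × 3414.8620 ≈ 31416.730 mm = 31416.730/304.8 ft = 103.073 ft.

103.07 ft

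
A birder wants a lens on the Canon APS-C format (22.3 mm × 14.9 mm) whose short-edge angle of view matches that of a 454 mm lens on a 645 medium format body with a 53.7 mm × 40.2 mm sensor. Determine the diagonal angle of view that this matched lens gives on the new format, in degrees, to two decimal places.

9.11°

Equal short-edge AOV ⇒ f₂ = f₁ · 14.9/40.2 = 454 × 0.37065 ≈ 168.2736 mm.
Sensor diagonal = √(22.3² + 14.9²) = √719.3000 ≈ 26.8198 mm.
Diagonal AOV on the new format = 2·arctan(26.8198 / (2 × 168.2736)) = 2·arctan(0.07969) ≈ 9.1127°.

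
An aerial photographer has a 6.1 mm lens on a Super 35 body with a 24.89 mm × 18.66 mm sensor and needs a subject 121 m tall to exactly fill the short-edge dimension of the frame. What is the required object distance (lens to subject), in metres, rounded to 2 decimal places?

W: 121 m = 121000 mm.
Magnification m = h/W = dᵢ/dₒ; combined with 1/f = 1/dₒ + 1/dᵢ this gives dₒ = f·(1 + W/h).
dₒ = 6.1 mm × (1 + 121000/18.66) = 6.1 × 6485.4587 ≈ 39561.298 mm = 39.5613 m.

39.56 m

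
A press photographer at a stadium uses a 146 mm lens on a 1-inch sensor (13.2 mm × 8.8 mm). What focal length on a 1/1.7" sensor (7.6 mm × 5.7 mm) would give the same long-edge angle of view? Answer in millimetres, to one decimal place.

Equal angle of view means equal width/f ratio, so f₂ = f₁ · (width₂/width₁) = 146 × 7.6/13.2.
f₂ = 146 × 0.57576 ≈ 84.061 mm.

84.1 mm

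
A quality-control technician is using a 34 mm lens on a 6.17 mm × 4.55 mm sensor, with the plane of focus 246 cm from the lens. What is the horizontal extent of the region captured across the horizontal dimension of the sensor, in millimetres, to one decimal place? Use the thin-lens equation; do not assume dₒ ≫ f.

440.2 mm

dₒ: 246 cm = 2460 mm.
Similar triangles through the lens centre give W/dₒ = w/dᵢ; with 1/f = 1/dₒ + 1/dᵢ this gives W = w·(dₒ − f)/f.
W = 6.17 mm × (2460 − 34) / 34 = 6.17 × 71.3529 ≈ 440.248 mm.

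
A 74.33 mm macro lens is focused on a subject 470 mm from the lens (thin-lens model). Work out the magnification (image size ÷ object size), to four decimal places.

0.1879×

Thin lens: 1/f = 1/dₒ + 1/dᵢ → 1/dᵢ = 1/74.33 − 1/470 = 0.0113259 mm⁻¹, so dᵢ ≈ 88.2935 mm.
Magnification m = dᵢ/dₒ = 88.2935/470 ≈ 0.18786.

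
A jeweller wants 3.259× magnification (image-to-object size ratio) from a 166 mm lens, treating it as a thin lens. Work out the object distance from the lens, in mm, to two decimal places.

216.94 mm

With m = dᵢ/dₒ and 1/f = 1/dₒ + 1/dᵢ, substituting dᵢ = m·dₒ gives 1/f = (1 + 1/m)/dₒ, hence dₒ = f·(1 + 1/m).
dₒ = 166 × (1 + 1/3.259) = 166 × 1.30684 ≈ 216.936 mm.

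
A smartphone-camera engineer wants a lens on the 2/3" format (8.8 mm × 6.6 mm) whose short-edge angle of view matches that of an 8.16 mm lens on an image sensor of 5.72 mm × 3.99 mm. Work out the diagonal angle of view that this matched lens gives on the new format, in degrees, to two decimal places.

Equal short-edge AOV ⇒ f₂ = f₁ · 6.6/3.99 = 8.16 × 1.65414 ≈ 13.4977 mm.
Sensor diagonal = √(8.8² + 6.6²) = √121.0000 ≈ 11.0000 mm.
Diagonal AOV on the new format = 2·arctan(11.0000 / (2 × 13.4977)) = 2·arctan(0.40748) ≈ 44.3394°.

44.34°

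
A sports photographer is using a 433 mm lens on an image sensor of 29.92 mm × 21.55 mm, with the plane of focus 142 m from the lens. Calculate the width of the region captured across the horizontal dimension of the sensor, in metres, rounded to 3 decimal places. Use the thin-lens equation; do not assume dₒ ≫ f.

dₒ: 142 m = 142000 mm.
Similar triangles through the lens centre give W/dₒ = w/dᵢ; with 1/f = 1/dₒ + 1/dᵢ this gives W = w·(dₒ − f)/f.
W = 29.92 mm × (142000 − 433) / 433 = 29.92 × 326.9446 ≈ 9782.182 mm = 9.78218 m.

9.782 m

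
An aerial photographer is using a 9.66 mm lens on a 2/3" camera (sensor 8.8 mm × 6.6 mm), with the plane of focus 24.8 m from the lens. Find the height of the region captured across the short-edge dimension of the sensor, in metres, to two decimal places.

dₒ: 24.8 m = 24800 mm.
Similar triangles through the lens centre give W/dₒ = h/dᵢ; with 1/f = 1/dₒ + 1/dᵢ this gives W = h·(dₒ − f)/f.
W = 6.6 mm × (24800 − 9.66) / 9.66 = 6.6 × 2566.2878 ≈ 16937.499 mm = 16.9375 m.

16.94 m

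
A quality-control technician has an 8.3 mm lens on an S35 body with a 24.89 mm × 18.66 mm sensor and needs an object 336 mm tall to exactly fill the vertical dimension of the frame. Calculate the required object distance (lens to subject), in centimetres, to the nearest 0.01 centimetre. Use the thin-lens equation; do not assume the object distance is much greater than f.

15.78 cm

Magnification m = h/W = dᵢ/dₒ; combined with 1/f = 1/dₒ + 1/dᵢ this gives dₒ = f·(1 + W/h).
dₒ = 8.3 mm × (1 + 336/18.66) = 8.3 × 19.0064 ≈ 157.753 mm = 15.7753 cm.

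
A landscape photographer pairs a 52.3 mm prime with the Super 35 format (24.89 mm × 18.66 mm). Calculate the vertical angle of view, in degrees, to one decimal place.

Angle of view α = 2·arctan(h/2f) with h = 18.66 mm and f = 52.3 mm.
h/2f = 0.17839; arctan(0.17839) ≈ 10.1148°, so α ≈ 20.2296°.

20.2°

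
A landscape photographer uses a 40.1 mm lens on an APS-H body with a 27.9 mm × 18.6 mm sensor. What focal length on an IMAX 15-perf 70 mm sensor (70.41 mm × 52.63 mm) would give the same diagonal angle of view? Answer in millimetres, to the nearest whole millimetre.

Sensor diagonal = √(27.9² + 18.6²) = √1124.3700 ≈ 33.5316 mm.
Sensor diagonal = √(70.41² + 52.63²) = √7727.4850 ≈ 87.9061 mm.
Equal angle of view means equal diagonal/f ratio, so f₂ = f₁ · (diagonal₂/diagonal₁) = 40.1 × 87.9061/33.5316.
f₂ = 40.1 × 2.62159 ≈ 105.126 mm.

105 mm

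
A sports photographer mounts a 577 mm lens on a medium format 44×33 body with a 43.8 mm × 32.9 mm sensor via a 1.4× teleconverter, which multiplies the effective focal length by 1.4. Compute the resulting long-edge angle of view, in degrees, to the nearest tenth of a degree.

3.1°

Effective focal length f = 577 × 1.4 = 807.8 mm.
α = 2·arctan(43.8 / (2 × 807.8)) = 2·arctan(0.02711) ≈ 3.1059°.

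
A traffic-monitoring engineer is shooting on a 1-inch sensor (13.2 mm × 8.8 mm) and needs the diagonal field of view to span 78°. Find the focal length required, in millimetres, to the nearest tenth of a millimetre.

Sensor diagonal = √(13.2² + 8.8²) = √251.6800 ≈ 15.8644 mm.
From α = 2·arctan(d/2f) we get f = d / (2·tan(α/2)).
With d = 15.8644 mm and α/2 = 39°, tan(α/2) ≈ 0.80978, so f ≈ 15.8644 / 1.61957 ≈ 9.7955 mm.

9.8 mm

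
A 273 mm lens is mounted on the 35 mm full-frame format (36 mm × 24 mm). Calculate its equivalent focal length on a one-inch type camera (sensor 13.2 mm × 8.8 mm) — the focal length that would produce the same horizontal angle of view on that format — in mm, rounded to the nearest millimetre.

100 mm

Equal angle of view means equal width/f ratio, so f₂ = f₁ · (width₂/width₁) = 273 × 13.2/36.
f₂ = 273 × 0.36667 ≈ 100.100 mm.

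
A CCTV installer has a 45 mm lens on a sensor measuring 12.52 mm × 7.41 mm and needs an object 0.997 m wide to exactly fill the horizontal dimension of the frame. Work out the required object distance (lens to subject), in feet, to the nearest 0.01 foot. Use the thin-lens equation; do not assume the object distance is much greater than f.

W: 0.997 m = 997 mm.
Magnification m = w/W = dᵢ/dₒ; combined with 1/f = 1/dₒ + 1/dᵢ this gives dₒ = f·(1 + W/w).
dₒ = 45 mm × (1 + 997/12.52) = 45 × 80.6326 ≈ 3628.466 mm = 3628.466/304.8 ft = 11.9044 ft.

11.90 ft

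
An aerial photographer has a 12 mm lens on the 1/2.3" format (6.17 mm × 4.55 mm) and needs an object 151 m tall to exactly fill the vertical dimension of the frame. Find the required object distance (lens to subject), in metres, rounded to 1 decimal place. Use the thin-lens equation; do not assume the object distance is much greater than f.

398.3 m

W: 151 m = 151000 mm.
Magnification m = h/W = dᵢ/dₒ; combined with 1/f = 1/dₒ + 1/dᵢ this gives dₒ = f·(1 + W/h).
dₒ = 12 mm × (1 + 151000/4.55) = 12 × 33187.8132 ≈ 398253.758 mm = 398.254 m.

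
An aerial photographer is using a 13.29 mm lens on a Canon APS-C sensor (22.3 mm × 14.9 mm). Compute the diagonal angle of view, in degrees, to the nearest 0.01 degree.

Sensor diagonal = √(22.3² + 14.9²) = √719.3000 ≈ 26.8198 mm.
Angle of view α = 2·arctan(d/2f) with d = 26.8198 mm and f = 13.29 mm.
d/2f = 1.00902; arctan(1.00902) ≈ 45.2573°, so α ≈ 90.5145°.

90.51°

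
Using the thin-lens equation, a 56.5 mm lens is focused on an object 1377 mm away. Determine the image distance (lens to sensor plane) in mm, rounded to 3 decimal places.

1/dᵢ = 1/f − 1/dₒ = 1/56.5 − 1/1377 = 0.0169729 mm⁻¹.
dᵢ = 1/0.0169729 ≈ 58.9175 mm.

58.917 mm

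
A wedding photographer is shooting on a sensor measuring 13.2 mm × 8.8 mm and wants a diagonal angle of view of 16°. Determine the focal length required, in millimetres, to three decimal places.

Sensor diagonal = √(13.2² + 8.8²) = √251.6800 ≈ 15.8644 mm.
From α = 2·arctan(d/2f) we get f = d / (2·tan(α/2)).
With d = 15.8644 mm and α/2 = 8°, tan(α/2) ≈ 0.14054, so f ≈ 15.8644 / 0.28108 ≈ 56.4406 mm.

56.441 mm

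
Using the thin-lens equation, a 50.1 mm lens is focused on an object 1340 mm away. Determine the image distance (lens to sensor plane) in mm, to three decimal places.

1/dᵢ = 1/f − 1/dₒ = 1/50.1 − 1/1340 = 0.0192138 mm⁻¹.
dᵢ = 1/0.0192138 ≈ 52.0459 mm.

52.046 mm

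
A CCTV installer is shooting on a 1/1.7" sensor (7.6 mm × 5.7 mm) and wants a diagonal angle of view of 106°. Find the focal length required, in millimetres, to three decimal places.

Sensor diagonal = √(7.6² + 5.7²) = √90.2500 ≈ 9.5000 mm.
From α = 2·arctan(d/2f) we get f = d / (2·tan(α/2)).
With d = 9.5000 mm and α/2 = 53°, tan(α/2) ≈ 1.32704, so f ≈ 9.5000 / 2.65409 ≈ 3.5794 mm.

3.579 mm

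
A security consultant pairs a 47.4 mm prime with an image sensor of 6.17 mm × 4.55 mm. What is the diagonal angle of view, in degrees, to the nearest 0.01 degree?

Sensor diagonal = √(6.17² + 4.55²) = √58.7714 ≈ 7.6663 mm.
Angle of view α = 2·arctan(d/2f) with d = 7.6663 mm and f = 47.4 mm.
d/2f = 0.08087; arctan(0.08087) ≈ 4.6233°, so α ≈ 9.2466°.

9.25°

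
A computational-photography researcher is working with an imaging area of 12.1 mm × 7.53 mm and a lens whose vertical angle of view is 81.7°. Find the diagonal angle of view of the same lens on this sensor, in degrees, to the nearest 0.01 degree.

117.15°

From the vertical AOV: f = 7.53 / (2·tan(40.85°)) = 7.53 / 1.72940 ≈ 4.3541 mm.
Sensor diagonal = √(12.1² + 7.53²) = √203.1109 ≈ 14.2517 mm.
Diagonal AOV = 2·arctan(14.2517 / (2 × 4.3541)) = 2·arctan(1.63658) ≈ 117.1476°.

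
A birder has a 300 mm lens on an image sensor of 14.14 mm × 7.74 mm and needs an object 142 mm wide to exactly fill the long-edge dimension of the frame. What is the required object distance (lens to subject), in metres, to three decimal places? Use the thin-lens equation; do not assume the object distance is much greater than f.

Magnification m = w/W = dᵢ/dₒ; combined with 1/f = 1/dₒ + 1/dᵢ this gives dₒ = f·(1 + W/w).
dₒ = 300 mm × (1 + 142/14.14) = 300 × 11.0424 ≈ 3312.730 mm = 3.31273 m.

3.313 m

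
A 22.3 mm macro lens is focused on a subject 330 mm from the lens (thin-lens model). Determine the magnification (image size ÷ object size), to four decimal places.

Thin lens: 1/f = 1/dₒ + 1/dᵢ → 1/dᵢ = 1/22.3 − 1/330 = 0.0418127 mm⁻¹, so dᵢ ≈ 23.9162 mm.
Magnification m = dᵢ/dₒ = 23.9162/330 ≈ 0.07247.

0.0725×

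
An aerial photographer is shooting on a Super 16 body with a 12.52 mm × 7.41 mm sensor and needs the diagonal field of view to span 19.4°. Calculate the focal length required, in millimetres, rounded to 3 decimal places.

Sensor diagonal = √(12.52² + 7.41²) = √211.6585 ≈ 14.5485 mm.
From α = 2·arctan(d/2f) we get f = d / (2·tan(α/2)).
With d = 14.5485 mm and α/2 = 9.7°, tan(α/2) ≈ 0.17093, so f ≈ 14.5485 / 0.34187 ≈ 42.5561 mm.

42.556 mm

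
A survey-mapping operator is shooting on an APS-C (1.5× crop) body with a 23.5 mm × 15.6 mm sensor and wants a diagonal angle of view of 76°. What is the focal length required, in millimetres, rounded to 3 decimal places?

Sensor diagonal = √(23.5² + 15.6²) = √795.6100 ≈ 28.2066 mm.
From α = 2·arctan(d/2f) we get f = d / (2·tan(α/2)).
With d = 28.2066 mm and α/2 = 38°, tan(α/2) ≈ 0.78129, so f ≈ 28.2066 / 1.56257 ≈ 18.0514 mm.

18.051 mm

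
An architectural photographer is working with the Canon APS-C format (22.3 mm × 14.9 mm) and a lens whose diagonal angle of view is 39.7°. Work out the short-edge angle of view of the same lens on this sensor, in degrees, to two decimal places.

Sensor diagonal = √(22.3² + 14.9²) = √719.3000 ≈ 26.8198 mm.
From the diagonal AOV: f = 26.8198 / (2·tan(19.85°)) = 26.8198 / 0.72202 ≈ 37.1456 mm.
Short-edge AOV = 2·arctan(14.9 / (2 × 37.1456)) = 2·arctan(0.20056) ≈ 22.6818°.

22.68°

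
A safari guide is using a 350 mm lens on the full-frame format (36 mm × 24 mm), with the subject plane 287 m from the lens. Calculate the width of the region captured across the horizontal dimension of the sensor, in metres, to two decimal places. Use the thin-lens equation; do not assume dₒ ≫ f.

29.48 m

dₒ: 287 m = 287000 mm.
Similar triangles through the lens centre give W/dₒ = w/dᵢ; with 1/f = 1/dₒ + 1/dᵢ this gives W = w·(dₒ − f)/f.
W = 36 mm × (287000 − 350) / 350 = 36 × 819.0000 ≈ 29484.000 mm = 29.484 m.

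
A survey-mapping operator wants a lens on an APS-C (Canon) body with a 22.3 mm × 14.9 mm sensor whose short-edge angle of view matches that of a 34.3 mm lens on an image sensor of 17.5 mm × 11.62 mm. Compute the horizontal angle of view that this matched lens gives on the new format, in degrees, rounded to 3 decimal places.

Equal short-edge AOV ⇒ f₂ = f₁ · 14.9/11.62 = 34.3 × 1.28227 ≈ 43.9819 mm.
Horizontal AOV on the new format = 2·arctan(22.3 / (2 × 43.9819)) = 2·arctan(0.25351) ≈ 28.4511°.

28.451°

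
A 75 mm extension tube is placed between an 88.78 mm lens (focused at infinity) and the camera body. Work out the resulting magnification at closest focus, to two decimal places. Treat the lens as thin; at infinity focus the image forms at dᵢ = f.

0.84×

The tube moves the image plane from f to f + e, so dᵢ = 88.78 + 75 = 163.78 mm. Focus is achieved when 1/f = 1/dₒ + 1/dᵢ, giving dₒ = 1/(1/f − 1/(f+e)).
Magnification m = dᵢ/dₒ = (f+e)·(1/f − 1/(f+e)) = e/f = 75/88.78 ≈ 0.8448.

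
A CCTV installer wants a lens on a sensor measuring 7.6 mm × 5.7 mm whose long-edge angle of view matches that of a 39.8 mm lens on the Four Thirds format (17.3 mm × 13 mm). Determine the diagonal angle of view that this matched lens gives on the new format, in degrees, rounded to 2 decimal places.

Equal long-edge AOV ⇒ f₂ = f₁ · 7.6/17.3 = 39.8 × 0.43931 ≈ 17.4844 mm.
Sensor diagonal = √(7.6² + 5.7²) = √90.2500 ≈ 9.5000 mm.
Diagonal AOV on the new format = 2·arctan(9.5000 / (2 × 17.4844)) = 2·arctan(0.27167) ≈ 30.3975°.

30.40°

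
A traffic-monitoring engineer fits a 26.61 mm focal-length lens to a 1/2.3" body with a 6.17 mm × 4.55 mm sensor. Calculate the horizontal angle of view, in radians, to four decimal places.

0.2308 rad

Angle of view α = 2·arctan(w/2f) with w = 6.17 mm and f = 26.61 mm.
w/2f = 0.11593; arctan(0.11593) ≈ 0.1154 rad, so α ≈ 0.2308 rad.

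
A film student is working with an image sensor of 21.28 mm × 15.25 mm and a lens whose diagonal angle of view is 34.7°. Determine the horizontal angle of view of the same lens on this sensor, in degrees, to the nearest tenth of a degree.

Sensor diagonal = √(21.28² + 15.25²) = √685.4009 ≈ 26.1802 mm.
From the diagonal AOV: f = 26.1802 / (2·tan(17.35°)) = 26.1802 / 0.62485 ≈ 41.8986 mm.
Horizontal AOV = 2·arctan(21.28 / (2 × 41.8986)) = 2·arctan(0.25395) ≈ 28.4977°.

28.5°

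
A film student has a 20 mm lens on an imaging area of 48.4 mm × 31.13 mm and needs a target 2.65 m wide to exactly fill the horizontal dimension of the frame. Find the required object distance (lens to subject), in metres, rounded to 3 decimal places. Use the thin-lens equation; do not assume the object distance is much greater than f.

1.115 m

W: 2.65 m = 2650 mm.
Magnification m = w/W = dᵢ/dₒ; combined with 1/f = 1/dₒ + 1/dᵢ this gives dₒ = f·(1 + W/w).
dₒ = 20 mm × (1 + 2650/48.4) = 20 × 55.7521 ≈ 1115.041 mm = 1.11504 m.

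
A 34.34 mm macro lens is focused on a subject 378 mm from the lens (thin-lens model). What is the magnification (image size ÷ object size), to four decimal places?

Thin lens: 1/f = 1/dₒ + 1/dᵢ → 1/dᵢ = 1/34.34 − 1/378 = 0.0264751 mm⁻¹, so dᵢ ≈ 37.7714 mm.
Magnification m = dᵢ/dₒ = 37.7714/378 ≈ 0.09992.

0.0999×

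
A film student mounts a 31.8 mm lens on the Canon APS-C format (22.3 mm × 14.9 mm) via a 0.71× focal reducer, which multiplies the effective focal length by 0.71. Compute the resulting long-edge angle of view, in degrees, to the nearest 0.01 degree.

52.56°

Effective focal length f = 31.8 × 0.71 = 22.578 mm.
α = 2·arctan(22.3 / (2 × 22.578)) = 2·arctan(0.49384) ≈ 52.5643°.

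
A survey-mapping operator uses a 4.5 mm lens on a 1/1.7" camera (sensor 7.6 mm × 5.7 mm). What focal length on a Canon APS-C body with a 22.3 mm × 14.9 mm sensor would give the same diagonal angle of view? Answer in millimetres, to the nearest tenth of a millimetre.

12.7 mm

Sensor diagonal = √(7.6² + 5.7²) = √90.2500 ≈ 9.5000 mm.
Sensor diagonal = √(22.3² + 14.9²) = √719.3000 ≈ 26.8198 mm.
Equal angle of view means equal diagonal/f ratio, so f₂ = f₁ · (diagonal₂/diagonal₁) = 4.5 × 26.8198/9.5000.
f₂ = 4.5 × 2.82313 ≈ 12.704 mm.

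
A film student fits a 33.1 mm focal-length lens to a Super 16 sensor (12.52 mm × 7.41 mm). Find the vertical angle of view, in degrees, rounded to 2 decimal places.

12.77°

Angle of view α = 2·arctan(h/2f) with h = 7.41 mm and f = 33.1 mm.
h/2f = 0.11193; arctan(0.11193) ≈ 6.3867°, so α ≈ 12.7735°.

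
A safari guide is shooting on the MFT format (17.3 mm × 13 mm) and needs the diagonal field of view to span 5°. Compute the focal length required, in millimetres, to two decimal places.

Sensor diagonal = √(17.3² + 13²) = √468.2900 ≈ 21.6400 mm.
From α = 2·arctan(d/2f) we get f = d / (2·tan(α/2)).
With d = 21.6400 mm and α/2 = 2.5°, tan(α/2) ≈ 0.04366, so f ≈ 21.6400 / 0.08732 ≈ 247.8188 mm.

247.82 mm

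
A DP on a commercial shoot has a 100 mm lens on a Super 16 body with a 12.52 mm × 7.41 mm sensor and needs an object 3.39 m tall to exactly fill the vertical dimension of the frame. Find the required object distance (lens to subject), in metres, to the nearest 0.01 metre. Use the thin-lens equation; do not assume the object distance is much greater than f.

45.85 m

W: 3.39 m = 3390 mm.
Magnification m = h/W = dᵢ/dₒ; combined with 1/f = 1/dₒ + 1/dᵢ this gives dₒ = f·(1 + W/h).
dₒ = 100 mm × (1 + 3390/7.41) = 100 × 458.4899 ≈ 45848.988 mm = 45.849 m.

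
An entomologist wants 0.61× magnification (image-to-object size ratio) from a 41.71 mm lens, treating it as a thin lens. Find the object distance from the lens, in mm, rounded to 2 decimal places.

With m = dᵢ/dₒ and 1/f = 1/dₒ + 1/dᵢ, substituting dᵢ = m·dₒ gives 1/f = (1 + 1/m)/dₒ, hence dₒ = f·(1 + 1/m).
dₒ = 41.71 × (1 + 1/0.61) = 41.71 × 2.63934 ≈ 110.087 mm.

110.09 mm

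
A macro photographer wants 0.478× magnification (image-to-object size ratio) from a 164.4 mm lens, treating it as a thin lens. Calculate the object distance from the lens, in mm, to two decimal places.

508.33 mm

With m = dᵢ/dₒ and 1/f = 1/dₒ + 1/dᵢ, substituting dᵢ = m·dₒ gives 1/f = (1 + 1/m)/dₒ, hence dₒ = f·(1 + 1/m).
dₒ = 164.4 × (1 + 1/0.478) = 164.4 × 3.09205 ≈ 508.333 mm.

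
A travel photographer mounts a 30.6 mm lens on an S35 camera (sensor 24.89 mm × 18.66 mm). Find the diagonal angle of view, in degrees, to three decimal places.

53.889°

Sensor diagonal = √(24.89² + 18.66²) = √967.7077 ≈ 31.1080 mm.
Angle of view α = 2·arctan(d/2f) with d = 31.1080 mm and f = 30.6 mm.
d/2f = 0.50830; arctan(0.50830) ≈ 26.9443°, so α ≈ 53.8885°.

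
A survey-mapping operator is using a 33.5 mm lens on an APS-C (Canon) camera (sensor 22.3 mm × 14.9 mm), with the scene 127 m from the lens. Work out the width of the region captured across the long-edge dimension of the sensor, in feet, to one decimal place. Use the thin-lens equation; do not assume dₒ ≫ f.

277.3 ft

dₒ: 127 m = 127000 mm.
Similar triangles through the lens centre give W/dₒ = w/dᵢ; with 1/f = 1/dₒ + 1/dᵢ this gives W = w·(dₒ − f)/f.
W = 22.3 mm × (127000 − 33.5) / 33.5 = 22.3 × 3790.0448 ≈ 84517.999 mm = 84517.999/304.8 ft = 277.29 ft.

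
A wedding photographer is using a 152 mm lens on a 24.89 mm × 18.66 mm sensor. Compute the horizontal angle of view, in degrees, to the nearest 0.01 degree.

9.36°

Angle of view α = 2·arctan(w/2f) with w = 24.89 mm and f = 152 mm.
w/2f = 0.08188; arctan(0.08188) ≈ 4.6807°, so α ≈ 9.3613°.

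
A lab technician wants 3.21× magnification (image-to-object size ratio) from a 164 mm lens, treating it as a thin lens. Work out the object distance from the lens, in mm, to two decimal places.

With m = dᵢ/dₒ and 1/f = 1/dₒ + 1/dᵢ, substituting dᵢ = m·dₒ gives 1/f = (1 + 1/m)/dₒ, hence dₒ = f·(1 + 1/m).
dₒ = 164 × (1 + 1/3.21) = 164 × 1.31153 ≈ 215.090 mm.

215.09 mm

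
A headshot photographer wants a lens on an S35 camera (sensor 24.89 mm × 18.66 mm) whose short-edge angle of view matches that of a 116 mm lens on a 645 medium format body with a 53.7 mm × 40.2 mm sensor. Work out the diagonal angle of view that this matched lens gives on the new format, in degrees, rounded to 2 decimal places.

Equal short-edge AOV ⇒ f₂ = f₁ · 18.66/40.2 = 116 × 0.46418 ≈ 53.8448 mm.
Sensor diagonal = √(24.89² + 18.66²) = √967.7077 ≈ 31.1080 mm.
Diagonal AOV on the new format = 2·arctan(31.1080 / (2 × 53.8448)) = 2·arctan(0.28887) ≈ 32.2246°.

32.22°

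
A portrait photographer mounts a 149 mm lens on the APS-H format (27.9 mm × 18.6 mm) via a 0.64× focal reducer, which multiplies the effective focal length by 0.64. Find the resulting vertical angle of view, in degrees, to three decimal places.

Effective focal length f = 149 × 0.64 = 95.36 mm.
α = 2·arctan(18.6 / (2 × 95.36)) = 2·arctan(0.09753) ≈ 11.1403°.

11.140°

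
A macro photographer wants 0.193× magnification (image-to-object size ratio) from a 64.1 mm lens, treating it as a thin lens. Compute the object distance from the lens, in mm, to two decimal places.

With m = dᵢ/dₒ and 1/f = 1/dₒ + 1/dᵢ, substituting dᵢ = m·dₒ gives 1/f = (1 + 1/m)/dₒ, hence dₒ = f·(1 + 1/m).
dₒ = 64.1 × (1 + 1/0.193) = 64.1 × 6.18135 ≈ 396.224 mm.

396.22 mm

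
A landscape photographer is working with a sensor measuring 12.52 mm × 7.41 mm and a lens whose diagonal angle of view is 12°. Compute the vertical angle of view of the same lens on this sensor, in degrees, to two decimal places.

6.13°

Sensor diagonal = √(12.52² + 7.41²) = √211.6585 ≈ 14.5485 mm.
From the diagonal AOV: f = 14.5485 / (2·tan(6°)) = 14.5485 / 0.21021 ≈ 69.2098 mm.
Vertical AOV = 2·arctan(7.41 / (2 × 69.2098)) = 2·arctan(0.05353) ≈ 6.1286°.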